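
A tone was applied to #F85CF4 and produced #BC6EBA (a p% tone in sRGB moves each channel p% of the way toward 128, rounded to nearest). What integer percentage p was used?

#F85CF4 is rgb(248, 92, 244); #BC6EBA is rgb(188, 110, 186).
On the R channel (widest range): 188 ≈ 248 + (p/100)(128 − 248), so p ≈ 100×(188 − 248)/(128 − 248) = -6000/-120 = 50.00.
p = 50 reproduces all three channels after rounding.

50%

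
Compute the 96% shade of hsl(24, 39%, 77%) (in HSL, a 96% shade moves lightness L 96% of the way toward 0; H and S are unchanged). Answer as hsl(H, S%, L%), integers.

L moves 96% from 77 toward 0: 77 − 73.92 = 3.08 → 3.
H and S are unchanged.

hsl(24, 39%, 3%)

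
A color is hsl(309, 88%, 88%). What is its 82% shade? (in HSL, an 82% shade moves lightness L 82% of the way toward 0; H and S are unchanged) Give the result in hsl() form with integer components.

L moves 82% from 88 toward 0: 88 − 72.16 = 15.84 → 16.
H and S are unchanged.

hsl(309, 88%, 16%)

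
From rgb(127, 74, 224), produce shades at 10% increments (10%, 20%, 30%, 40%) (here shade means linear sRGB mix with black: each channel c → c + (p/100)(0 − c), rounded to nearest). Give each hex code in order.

10%: (127 − 12.7 = 114.3→114, 74 − 7.4 = 66.6→67, 224 − 22.4 = 201.6→202) → #7243CA
20%: (127 − 25.4 = 101.6→102, 74 − 14.8 = 59.2→59, 224 − 44.8 = 179.2→179) → #663BB3
30%: (127 − 38.1 = 88.9→89, 74 − 22.2 = 51.8→52, 224 − 67.2 = 156.8→157) → #59349D
40%: (127 − 50.8 = 76.2→76, 74 − 29.6 = 44.4→44, 224 − 89.6 = 134.4→134) → #4C2C86

#7243CA, #663BB3, #59349D, #4C2C86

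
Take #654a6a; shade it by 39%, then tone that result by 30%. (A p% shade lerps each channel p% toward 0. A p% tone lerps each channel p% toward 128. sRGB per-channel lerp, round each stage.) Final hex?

#524654

#654a6a is rgb(101, 74, 106).
Lerp each channel 39% toward 0:
  R: 101 + 0.39×(0−101) = 101 − 39.39 = 61.61 → 62
  G: 74 + 0.39×(0−74) = 74 − 28.86 = 45.14 → 45
  B: 106 + 0.39×(0−106) = 106 − 41.34 = 64.66 → 65
After the shade: rgb(62, 45, 65) = #3e2d41.
A 30% tone moves each channel 30% toward 128:
  R: 62 + 0.3×(128−62) = 62 + 19.8 = 81.8 → 82
  G: 45 + 0.3×(128−45) = 45 + 24.9 = 69.9 → 70
  B: 65 + 18.9 = 83.9 → 84
rgb(82, 70, 84) = #524654.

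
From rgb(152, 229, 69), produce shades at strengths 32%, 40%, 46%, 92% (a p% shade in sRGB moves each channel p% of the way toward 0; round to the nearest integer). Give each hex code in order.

32%: (152 − 48.64 = 103.36→103, 229 − 73.28 = 155.72→156, 69 − 22.08 = 46.92→47) → #679C2F
40%: (152 − 60.8 = 91.2→91, 229 − 91.6 = 137.4→137, 69 − 27.6 = 41.4→41) → #5B8929
46%: (152 − 69.92 = 82.08→82, 229 − 105.34 = 123.66→124, 69 − 31.74 = 37.26→37) → #527C25
92%: (152 − 139.84 = 12.16→12, 229 − 210.68 = 18.32→18, 69 − 63.48 = 5.52→6) → #0C1206

#679C2F, #5B8929, #527C25, #0C1206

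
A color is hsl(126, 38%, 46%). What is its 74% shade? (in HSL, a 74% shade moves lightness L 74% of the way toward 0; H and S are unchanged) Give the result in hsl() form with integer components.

hsl(126, 38%, 12%)

L moves 74% from 46 toward 0: 46 − 34.04 = 11.96 → 12.
H and S are unchanged.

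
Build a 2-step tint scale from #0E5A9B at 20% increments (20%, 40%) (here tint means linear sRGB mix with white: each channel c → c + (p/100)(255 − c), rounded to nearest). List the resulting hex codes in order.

#0E5A9B is rgb(14, 90, 155).
20%: (14 + 48.2 = 62.2→62, 90 + 33 = 123→123, 155 + 20 = 175→175) → #3E7BAF
40%: (14 + 96.4 = 110.4→110, 90 + 66 = 156→156, 155 + 40 = 195→195) → #6E9CC3

#3E7BAF, #6E9CC3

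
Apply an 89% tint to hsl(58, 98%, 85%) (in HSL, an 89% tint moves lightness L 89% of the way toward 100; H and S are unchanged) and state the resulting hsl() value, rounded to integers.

hsl(58, 98%, 98%)

L moves 89% from 85 toward 100: 85 + 13.35 = 98.35 → 98.
H and S are unchanged.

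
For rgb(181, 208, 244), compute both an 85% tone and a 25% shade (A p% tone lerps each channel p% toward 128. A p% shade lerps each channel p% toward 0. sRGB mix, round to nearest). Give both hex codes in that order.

#888C91, #889CB7

85% tone:
  R: 181 + 0.85×(128−181) = 181 − 45.05 = 135.95 → 136
  G: 208 − 68 = 140 → 140
  B: 244 + 0.85×(128−244) = 244 − 98.6 = 145.4 → 145
  → #888C91
25% shade:
  R: 181 + 0.25×(0−181) = 181 − 45.25 = 135.75 → 136
  G: 208 + 0.25×(0−208) = 208 − 52 = 156 → 156
  B: 244 − 61 = 183 → 183
  → #889CB7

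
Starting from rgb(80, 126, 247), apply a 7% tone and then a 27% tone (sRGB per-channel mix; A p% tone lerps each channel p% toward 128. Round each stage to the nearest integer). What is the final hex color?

Per channel, c → c + 0.07(128 − c):
  R: 80 + 0.07×(128−80) = 80 + 3.36 = 83.36 → 83
  G: 126 + 0.07×(128−126) = 126 + 0.14 = 126.14 → 126
  B: 247 + 0.07×(128−247) = 247 − 8.33 = 238.67 → 239
After the tone: rgb(83, 126, 239) = #537EEF.
Lerp each channel 27% toward 128:
  R: 83 + 0.27×(128−83) = 83 + 12.15 = 95.15 → 95
  G: 126 + 0.54 = 126.54 → 127
  B: 239 + 0.27×(128−239) = 239 − 29.97 = 209.03 → 209
rgb(95, 127, 209) = #5F7FD1.

#5F7FD1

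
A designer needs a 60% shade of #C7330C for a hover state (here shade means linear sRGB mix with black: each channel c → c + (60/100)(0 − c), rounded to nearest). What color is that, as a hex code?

#501405

#C7330C is rgb(199, 51, 12).
Per channel, c → c + 0.6(0 − c):
  R: 199 − 119.4 = 79.6 → 80
  G: 51 + 0.6×(0−51) = 51 − 30.6 = 20.4 → 20
  B: 12 − 7.2 = 4.8 → 5
rgb(80, 20, 5) = #501405.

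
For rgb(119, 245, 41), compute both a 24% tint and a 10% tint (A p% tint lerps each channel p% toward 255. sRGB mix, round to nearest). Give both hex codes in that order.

24% tint:
  R: 119 + 0.24×(255−119) = 119 + 32.64 = 151.64 → 152
  G: 245 + 0.24×(255−245) = 245 + 2.4 = 247.4 → 247
  B: 41 + 0.24×(255−41) = 41 + 51.36 = 92.36 → 92
  → #98F75C
10% tint:
  R: 119 + 0.1×(255−119) = 119 + 13.6 = 132.6 → 133
  G: 245 + 0.1×(255−245) = 245 + 1 = 246 → 246
  B: 41 + 0.1×(255−41) = 41 + 21.4 = 62.4 → 62
  → #85F63E

#98F75C, #85F63E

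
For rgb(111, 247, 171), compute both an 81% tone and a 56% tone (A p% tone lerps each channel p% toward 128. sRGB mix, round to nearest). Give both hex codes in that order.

#7D9788, #79B493

81% tone:
  R: 111 + 0.81×(128−111) = 111 + 13.77 = 124.77 → 125
  G: 247 + 0.81×(128−247) = 247 − 96.39 = 150.61 → 151
  B: 171 + 0.81×(128−171) = 171 − 34.83 = 136.17 → 136
  → #7D9788
56% tone:
  R: 111 + 9.52 = 120.52 → 121
  G: 247 + 0.56×(128−247) = 247 − 66.64 = 180.36 → 180
  B: 171 − 24.08 = 146.92 → 147
  → #79B493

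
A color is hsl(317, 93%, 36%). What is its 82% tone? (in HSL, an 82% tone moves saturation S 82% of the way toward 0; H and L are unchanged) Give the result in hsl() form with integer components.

hsl(317, 17%, 36%)

S moves 82% from 93 toward 0: 93 − 76.26 = 16.74 → 17.
H and L are unchanged.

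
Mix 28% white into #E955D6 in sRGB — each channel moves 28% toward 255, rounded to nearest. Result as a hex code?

#E955D6 is rgb(233, 85, 214).
Lerp each channel 28% toward 255:
  R: 233 + 6.16 = 239.16 → 239
  G: 85 + 47.6 = 132.6 → 133
  B: 214 + 0.28×(255−214) = 214 + 11.48 = 225.48 → 225
rgb(239, 133, 225) = #EF85E1.

#EF85E1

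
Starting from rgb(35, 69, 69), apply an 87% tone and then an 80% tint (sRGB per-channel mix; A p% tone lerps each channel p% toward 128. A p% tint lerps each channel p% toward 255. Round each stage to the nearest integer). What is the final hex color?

Lerp each channel 87% toward 128:
  R: 35 + 0.87×(128−35) = 35 + 80.91 = 115.91 → 116
  G: 69 + 51.33 = 120.33 → 120
  B: 69 + 51.33 = 120.33 → 120
After the tone: rgb(116, 120, 120) = #747878.
An 80% tint moves each channel 80% toward 255:
  R: 116 + 0.8×(255−116) = 116 + 111.2 = 227.2 → 227
  G: 120 + 0.8×(255−120) = 120 + 108 = 228 → 228
  B: 120 + 108 = 228 → 228
rgb(227, 228, 228) = #e3e4e4.

#e3e4e4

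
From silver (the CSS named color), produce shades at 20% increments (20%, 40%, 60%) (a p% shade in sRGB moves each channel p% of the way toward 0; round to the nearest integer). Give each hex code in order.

#9a9a9a, #737373, #4d4d4d

CSS silver is rgb(192, 192, 192).
20%: (192 − 38.4 = 153.6→154, 192 − 38.4 = 153.6→154, 192 − 38.4 = 153.6→154) → #9a9a9a
40%: (192 − 76.8 = 115.2→115, 192 − 76.8 = 115.2→115, 192 − 76.8 = 115.2→115) → #737373
60%: (192 − 115.2 = 76.8→77, 192 − 115.2 = 76.8→77, 192 − 115.2 = 76.8→77) → #4d4d4d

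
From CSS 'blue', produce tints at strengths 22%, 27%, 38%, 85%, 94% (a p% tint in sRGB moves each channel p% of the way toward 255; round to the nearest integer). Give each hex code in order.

CSS blue is rgb(0, 0, 255).
22%: (0 + 56.1 = 56.1→56, 0 + 56.1 = 56.1→56, 255→255) → #3838FF
27%: (0 + 68.85 = 68.85→69, 0 + 68.85 = 68.85→69, 255→255) → #4545FF
38%: (0 + 96.9 = 96.9→97, 0 + 96.9 = 96.9→97, 255→255) → #6161FF
85%: (0 + 216.75 = 216.75→217, 0 + 216.75 = 216.75→217, 255→255) → #D9D9FF
94%: (0 + 239.7 = 239.7→240, 0 + 239.7 = 239.7→240, 255→255) → #F0F0FF

#3838FF, #4545FF, #6161FF, #D9D9FF, #F0F0FF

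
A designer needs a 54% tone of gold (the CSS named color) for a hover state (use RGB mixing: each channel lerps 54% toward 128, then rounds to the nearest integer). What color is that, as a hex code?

#baa845

CSS gold is rgb(255, 215, 0).
A 54% tone moves each channel 54% toward 128:
  R: 255 + 0.54×(128−255) = 255 − 68.58 = 186.42 → 186
  G: 215 − 46.98 = 168.02 → 168
  B: 0 + 0.54×(128−0) = 0 + 69.12 = 69.12 → 69
rgb(186, 168, 69) = #baa845.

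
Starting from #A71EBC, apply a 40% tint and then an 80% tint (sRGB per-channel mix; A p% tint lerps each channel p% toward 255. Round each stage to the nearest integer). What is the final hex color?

#A71EBC is rgb(167, 30, 188).
A 40% tint moves each channel 40% toward 255:
  R: 167 + 0.4×(255−167) = 167 + 35.2 = 202.2 → 202
  G: 30 + 0.4×(255−30) = 30 + 90 = 120 → 120
  B: 188 + 26.8 = 214.8 → 215
After the tint: rgb(202, 120, 215) = #CA78D7.
Per channel, c → c + 0.8(255 − c):
  R: 202 + 42.4 = 244.4 → 244
  G: 120 + 108 = 228 → 228
  B: 215 + 32 = 247 → 247
rgb(244, 228, 247) = #F4E4F7.

#F4E4F7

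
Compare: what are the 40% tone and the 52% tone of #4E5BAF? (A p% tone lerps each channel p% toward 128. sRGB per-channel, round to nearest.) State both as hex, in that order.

#626A9C, #686E97

#4E5BAF is rgb(78, 91, 175).
40% tone:
  R: 78 + 0.4×(128−78) = 78 + 20 = 98 → 98
  G: 91 + 0.4×(128−91) = 91 + 14.8 = 105.8 → 106
  B: 175 − 18.8 = 156.2 → 156
  → #626A9C
52% tone:
  R: 78 + 26 = 104 → 104
  G: 91 + 19.24 = 110.24 → 110
  B: 175 + 0.52×(128−175) = 175 − 24.44 = 150.56 → 151
  → #686E97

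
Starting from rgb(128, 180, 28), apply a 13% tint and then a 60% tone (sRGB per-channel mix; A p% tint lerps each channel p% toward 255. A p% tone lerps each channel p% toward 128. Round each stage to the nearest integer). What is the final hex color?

#879964

Per channel, c → c + 0.13(255 − c):
  R: 128 + 0.13×(255−128) = 128 + 16.51 = 144.51 → 145
  G: 180 + 9.75 = 189.75 → 190
  B: 28 + 0.13×(255−28) = 28 + 29.51 = 57.51 → 58
After the tint: rgb(145, 190, 58) = #91BE3A.
Lerp each channel 60% toward 128:
  R: 145 + 0.6×(128−145) = 145 − 10.2 = 134.8 → 135
  G: 190 + 0.6×(128−190) = 190 − 37.2 = 152.8 → 153
  B: 58 + 42 = 100 → 100
rgb(135, 153, 100) = #879964.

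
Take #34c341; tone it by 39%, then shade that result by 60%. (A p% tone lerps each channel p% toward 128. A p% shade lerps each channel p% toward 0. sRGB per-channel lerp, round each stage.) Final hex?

#34c341 is rgb(52, 195, 65).
Lerp each channel 39% toward 128:
  R: 52 + 0.39×(128−52) = 52 + 29.64 = 81.64 → 82
  G: 195 − 26.13 = 168.87 → 169
  B: 65 + 24.57 = 89.57 → 90
After the tone: rgb(82, 169, 90) = #52a95a.
A 60% shade moves each channel 60% toward 0:
  R: 82 − 49.2 = 32.8 → 33
  G: 169 − 101.4 = 67.6 → 68
  B: 90 − 54 = 36 → 36
rgb(33, 68, 36) = #214424.

#214424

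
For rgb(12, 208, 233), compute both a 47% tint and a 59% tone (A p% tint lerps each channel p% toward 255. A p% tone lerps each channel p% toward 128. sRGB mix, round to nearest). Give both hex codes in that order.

47% tint:
  R: 12 + 114.21 = 126.21 → 126
  G: 208 + 0.47×(255−208) = 208 + 22.09 = 230.09 → 230
  B: 233 + 10.34 = 243.34 → 243
  → #7ee6f3
59% tone:
  R: 12 + 0.59×(128−12) = 12 + 68.44 = 80.44 → 80
  G: 208 + 0.59×(128−208) = 208 − 47.2 = 160.8 → 161
  B: 233 + 0.59×(128−233) = 233 − 61.95 = 171.05 → 171
  → #50a1ab

#7ee6f3, #50a1ab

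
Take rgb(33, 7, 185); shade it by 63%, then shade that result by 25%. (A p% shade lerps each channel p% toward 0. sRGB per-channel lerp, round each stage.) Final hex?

#090233

A 63% shade moves each channel 63% toward 0:
  R: 33 + 0.63×(0−33) = 33 − 20.79 = 12.21 → 12
  G: 7 + 0.63×(0−7) = 7 − 4.41 = 2.59 → 3
  B: 185 + 0.63×(0−185) = 185 − 116.55 = 68.45 → 68
After the shade: rgb(12, 3, 68) = #0c0344.
Lerp each channel 25% toward 0:
  R: 12 + 0.25×(0−12) = 12 − 3 = 9 → 9
  G: 3 + 0.25×(0−3) = 3 − 0.75 = 2.25 → 2
  B: 68 + 0.25×(0−68) = 68 − 17 = 51 → 51
rgb(9, 2, 51) = #090233.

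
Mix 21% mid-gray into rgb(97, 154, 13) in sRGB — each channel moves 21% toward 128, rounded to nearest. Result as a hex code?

#689525

Per channel, c → c + 0.21(128 − c):
  R: 97 + 0.21×(128−97) = 97 + 6.51 = 103.51 → 104
  G: 154 − 5.46 = 148.54 → 149
  B: 13 + 24.15 = 37.15 → 37
rgb(104, 149, 37) = #689525.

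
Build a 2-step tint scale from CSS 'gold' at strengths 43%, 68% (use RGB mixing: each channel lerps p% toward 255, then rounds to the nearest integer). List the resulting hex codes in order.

#FFE86E, #FFF2AD

CSS gold is rgb(255, 215, 0).
43%: (255→255, 215 + 17.2 = 232.2→232, 0 + 109.65 = 109.65→110) → #FFE86E
68%: (255→255, 215 + 27.2 = 242.2→242, 0 + 173.4 = 173.4→173) → #FFF2AD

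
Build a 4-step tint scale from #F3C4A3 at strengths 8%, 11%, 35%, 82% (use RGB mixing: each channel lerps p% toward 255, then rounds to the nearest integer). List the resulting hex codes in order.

#F4C9AA, #F4CAAD, #F7D9C3, #FDF4EE

#F3C4A3 is rgb(243, 196, 163).
8%: (243 + 0.96 = 243.96→244, 196 + 4.72 = 200.72→201, 163 + 7.36 = 170.36→170) → #F4C9AA
11%: (243 + 1.32 = 244.32→244, 196 + 6.49 = 202.49→202, 163 + 10.12 = 173.12→173) → #F4CAAD
35%: (243 + 4.2 = 247.2→247, 196 + 20.65 = 216.65→217, 163 + 32.2 = 195.2→195) → #F7D9C3
82%: (243 + 9.84 = 252.84→253, 196 + 48.38 = 244.38→244, 163 + 75.44 = 238.44→238) → #FDF4EE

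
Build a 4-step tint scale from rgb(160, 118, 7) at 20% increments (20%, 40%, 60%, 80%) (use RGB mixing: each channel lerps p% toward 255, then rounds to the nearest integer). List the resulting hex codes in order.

20%: (160 + 19 = 179→179, 118 + 27.4 = 145.4→145, 7 + 49.6 = 56.6→57) → #b39139
40%: (160 + 38 = 198→198, 118 + 54.8 = 172.8→173, 7 + 99.2 = 106.2→106) → #c6ad6a
60%: (160 + 57 = 217→217, 118 + 82.2 = 200.2→200, 7 + 148.8 = 155.8→156) → #d9c89c
80%: (160 + 76 = 236→236, 118 + 109.6 = 227.6→228, 7 + 198.4 = 205.4→205) → #ece4cd

#b39139, #c6ad6a, #d9c89c, #ece4cd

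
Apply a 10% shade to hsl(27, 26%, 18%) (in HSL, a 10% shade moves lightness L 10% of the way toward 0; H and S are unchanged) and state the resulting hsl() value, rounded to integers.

hsl(27, 26%, 16%)

L moves 10% from 18 toward 0: 18 − 1.8 = 16.2 → 16.
H and S are unchanged.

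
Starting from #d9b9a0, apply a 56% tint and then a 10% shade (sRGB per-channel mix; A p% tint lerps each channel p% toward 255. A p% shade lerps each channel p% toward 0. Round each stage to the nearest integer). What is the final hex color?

#d6cac0

#d9b9a0 is rgb(217, 185, 160).
A 56% tint moves each channel 56% toward 255:
  R: 217 + 0.56×(255−217) = 217 + 21.28 = 238.28 → 238
  G: 185 + 0.56×(255−185) = 185 + 39.2 = 224.2 → 224
  B: 160 + 0.56×(255−160) = 160 + 53.2 = 213.2 → 213
After the tint: rgb(238, 224, 213) = #eee0d5.
Per channel, c → c + 0.1(0 − c):
  R: 238 − 23.8 = 214.2 → 214
  G: 224 + 0.1×(0−224) = 224 − 22.4 = 201.6 → 202
  B: 213 − 21.3 = 191.7 → 192
rgb(214, 202, 192) = #d6cac0.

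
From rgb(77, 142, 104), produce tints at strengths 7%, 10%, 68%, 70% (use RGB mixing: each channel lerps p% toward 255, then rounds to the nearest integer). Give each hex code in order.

#599673, #5F9977, #C6DBCF, #CADDD2

7%: (77 + 12.46 = 89.46→89, 142 + 7.91 = 149.91→150, 104 + 10.57 = 114.57→115) → #599673
10%: (77 + 17.8 = 94.8→95, 142 + 11.3 = 153.3→153, 104 + 15.1 = 119.1→119) → #5F9977
68%: (77 + 121.04 = 198.04→198, 142 + 76.84 = 218.84→219, 104 + 102.68 = 206.68→207) → #C6DBCF
70%: (77 + 124.6 = 201.6→202, 142 + 79.1 = 221.1→221, 104 + 105.7 = 209.7→210) → #CADDD2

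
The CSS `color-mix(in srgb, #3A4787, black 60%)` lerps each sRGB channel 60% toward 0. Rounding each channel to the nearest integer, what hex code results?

#3A4787 is rgb(58, 71, 135).
A 60% shade moves each channel 60% toward 0:
  R: 58 + 0.6×(0−58) = 58 − 34.8 = 23.2 → 23
  G: 71 + 0.6×(0−71) = 71 − 42.6 = 28.4 → 28
  B: 135 − 81 = 54 → 54
rgb(23, 28, 54) = #171C36.

#171C36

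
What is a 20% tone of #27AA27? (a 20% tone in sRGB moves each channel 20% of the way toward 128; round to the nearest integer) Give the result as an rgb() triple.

rgb(57, 162, 57)

#27AA27 is rgb(39, 170, 39).
A 20% tone moves each channel 20% toward 128:
  R: 39 + 0.2×(128−39) = 39 + 17.8 = 56.8 → 57
  G: 170 − 8.4 = 161.6 → 162
  B: 39 + 0.2×(128−39) = 39 + 17.8 = 56.8 → 57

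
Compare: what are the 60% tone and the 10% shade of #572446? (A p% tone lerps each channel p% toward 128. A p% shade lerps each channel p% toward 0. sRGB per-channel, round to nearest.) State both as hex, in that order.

#705B69, #4E203F

#572446 is rgb(87, 36, 70).
60% tone:
  R: 87 + 24.6 = 111.6 → 112
  G: 36 + 55.2 = 91.2 → 91
  B: 70 + 0.6×(128−70) = 70 + 34.8 = 104.8 → 105
  → #705B69
10% shade:
  R: 87 + 0.1×(0−87) = 87 − 8.7 = 78.3 → 78
  G: 36 + 0.1×(0−36) = 36 − 3.6 = 32.4 → 32
  B: 70 − 7 = 63 → 63
  → #4E203F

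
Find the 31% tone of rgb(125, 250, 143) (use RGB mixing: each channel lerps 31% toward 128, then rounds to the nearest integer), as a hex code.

#7ED48A

A 31% tone moves each channel 31% toward 128:
  R: 125 + 0.93 = 125.93 → 126
  G: 250 + 0.31×(128−250) = 250 − 37.82 = 212.18 → 212
  B: 143 − 4.65 = 138.35 → 138
rgb(126, 212, 138) = #7ED48A.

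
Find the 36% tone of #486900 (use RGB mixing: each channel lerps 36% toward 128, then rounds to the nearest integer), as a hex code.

#486900 is rgb(72, 105, 0).
Per channel, c → c + 0.36(128 − c):
  R: 72 + 0.36×(128−72) = 72 + 20.16 = 92.16 → 92
  G: 105 + 0.36×(128−105) = 105 + 8.28 = 113.28 → 113
  B: 0 + 46.08 = 46.08 → 46
rgb(92, 113, 46) = #5C712E.

#5C712E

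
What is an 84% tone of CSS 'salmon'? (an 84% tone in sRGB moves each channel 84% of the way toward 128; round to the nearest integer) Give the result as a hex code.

#94807E

CSS salmon is rgb(250, 128, 114).
Per channel, c → c + 0.84(128 − c):
  R: 250 − 102.48 = 147.52 → 148
  G: 128 + 0.84×(128−128) = 128 + 0 = 128 → 128
  B: 114 + 11.76 = 125.76 → 126
rgb(148, 128, 126) = #94807E.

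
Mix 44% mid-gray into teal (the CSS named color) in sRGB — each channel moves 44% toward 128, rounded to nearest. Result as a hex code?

#388080

CSS teal is rgb(0, 128, 128).
Lerp each channel 44% toward 128:
  R: 0 + 56.32 = 56.32 → 56
  G: 128 + 0.44×(128−128) = 128 + 0 = 128 → 128
  B: 128 + 0.44×(128−128) = 128 + 0 = 128 → 128
rgb(56, 128, 128) = #388080.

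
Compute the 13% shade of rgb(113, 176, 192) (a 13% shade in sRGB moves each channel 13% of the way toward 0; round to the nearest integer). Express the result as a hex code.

Lerp each channel 13% toward 0:
  R: 113 + 0.13×(0−113) = 113 − 14.69 = 98.31 → 98
  G: 176 + 0.13×(0−176) = 176 − 22.88 = 153.12 → 153
  B: 192 + 0.13×(0−192) = 192 − 24.96 = 167.04 → 167
rgb(98, 153, 167) = #6299A7.

#6299A7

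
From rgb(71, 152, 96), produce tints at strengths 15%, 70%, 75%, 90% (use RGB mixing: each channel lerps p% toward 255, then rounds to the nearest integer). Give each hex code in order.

#63a778, #c8e0cf, #d1e5d7, #edf5ef

15%: (71 + 27.6 = 98.6→99, 152 + 15.45 = 167.45→167, 96 + 23.85 = 119.85→120) → #63a778
70%: (71 + 128.8 = 199.8→200, 152 + 72.1 = 224.1→224, 96 + 111.3 = 207.3→207) → #c8e0cf
75%: (71 + 138 = 209→209, 152 + 77.25 = 229.25→229, 96 + 119.25 = 215.25→215) → #d1e5d7
90%: (71 + 165.6 = 236.6→237, 152 + 92.7 = 244.7→245, 96 + 143.1 = 239.1→239) → #edf5ef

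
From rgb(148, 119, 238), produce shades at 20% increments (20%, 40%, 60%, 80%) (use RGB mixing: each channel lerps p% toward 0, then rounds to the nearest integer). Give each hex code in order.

#765FBE, #59478F, #3B305F, #1E1830

20%: (148 − 29.6 = 118.4→118, 119 − 23.8 = 95.2→95, 238 − 47.6 = 190.4→190) → #765FBE
40%: (148 − 59.2 = 88.8→89, 119 − 47.6 = 71.4→71, 238 − 95.2 = 142.8→143) → #59478F
60%: (148 − 88.8 = 59.2→59, 119 − 71.4 = 47.6→48, 238 − 142.8 = 95.2→95) → #3B305F
80%: (148 − 118.4 = 29.6→30, 119 − 95.2 = 23.8→24, 238 − 190.4 = 47.6→48) → #1E1830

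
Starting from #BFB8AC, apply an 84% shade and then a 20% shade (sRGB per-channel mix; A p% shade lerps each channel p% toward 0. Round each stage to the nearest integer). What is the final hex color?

#BFB8AC is rgb(191, 184, 172).
An 84% shade moves each channel 84% toward 0:
  R: 191 − 160.44 = 30.56 → 31
  G: 184 + 0.84×(0−184) = 184 − 154.56 = 29.44 → 29
  B: 172 + 0.84×(0−172) = 172 − 144.48 = 27.52 → 28
After the shade: rgb(31, 29, 28) = #1F1D1C.
A 20% shade moves each channel 20% toward 0:
  R: 31 + 0.2×(0−31) = 31 − 6.2 = 24.8 → 25
  G: 29 + 0.2×(0−29) = 29 − 5.8 = 23.2 → 23
  B: 28 + 0.2×(0−28) = 28 − 5.6 = 22.4 → 22
rgb(25, 23, 22) = #191716.

#191716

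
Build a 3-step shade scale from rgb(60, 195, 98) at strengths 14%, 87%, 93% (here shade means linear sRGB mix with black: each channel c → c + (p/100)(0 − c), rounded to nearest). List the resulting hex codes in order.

14%: (60 − 8.4 = 51.6→52, 195 − 27.3 = 167.7→168, 98 − 13.72 = 84.28→84) → #34A854
87%: (60 − 52.2 = 7.8→8, 195 − 169.65 = 25.35→25, 98 − 85.26 = 12.74→13) → #08190D
93%: (60 − 55.8 = 4.2→4, 195 − 181.35 = 13.65→14, 98 − 91.14 = 6.86→7) → #040E07

#34A854, #08190D, #040E07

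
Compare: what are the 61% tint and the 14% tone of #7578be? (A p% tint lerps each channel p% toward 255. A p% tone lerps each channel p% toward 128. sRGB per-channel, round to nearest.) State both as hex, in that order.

#7578be is rgb(117, 120, 190).
61% tint:
  R: 117 + 0.61×(255−117) = 117 + 84.18 = 201.18 → 201
  G: 120 + 82.35 = 202.35 → 202
  B: 190 + 0.61×(255−190) = 190 + 39.65 = 229.65 → 230
  → #c9cae6
14% tone:
  R: 117 + 1.54 = 118.54 → 119
  G: 120 + 0.14×(128−120) = 120 + 1.12 = 121.12 → 121
  B: 190 + 0.14×(128−190) = 190 − 8.68 = 181.32 → 181
  → #7779b5

#c9cae6, #7779b5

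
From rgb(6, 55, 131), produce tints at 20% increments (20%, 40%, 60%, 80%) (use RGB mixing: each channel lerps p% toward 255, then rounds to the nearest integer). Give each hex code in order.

20%: (6 + 49.8 = 55.8→56, 55 + 40 = 95→95, 131 + 24.8 = 155.8→156) → #385F9C
40%: (6 + 99.6 = 105.6→106, 55 + 80 = 135→135, 131 + 49.6 = 180.6→181) → #6A87B5
60%: (6 + 149.4 = 155.4→155, 55 + 120 = 175→175, 131 + 74.4 = 205.4→205) → #9BAFCD
80%: (6 + 199.2 = 205.2→205, 55 + 160 = 215→215, 131 + 99.2 = 230.2→230) → #CDD7E6

#385F9C, #6A87B5, #9BAFCD, #CDD7E6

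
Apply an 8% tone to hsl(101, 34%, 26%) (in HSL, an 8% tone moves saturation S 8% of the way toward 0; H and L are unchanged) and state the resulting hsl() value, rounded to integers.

hsl(101, 31%, 26%)

S moves 8% from 34 toward 0: 34 − 2.72 = 31.28 → 31.
H and L are unchanged.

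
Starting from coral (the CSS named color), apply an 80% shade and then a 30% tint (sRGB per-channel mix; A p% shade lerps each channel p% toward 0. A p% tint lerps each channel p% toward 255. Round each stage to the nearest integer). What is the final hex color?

#705E58

CSS coral is rgb(255, 127, 80).
An 80% shade moves each channel 80% toward 0:
  R: 255 + 0.8×(0−255) = 255 − 204 = 51 → 51
  G: 127 + 0.8×(0−127) = 127 − 101.6 = 25.4 → 25
  B: 80 − 64 = 16 → 16
After the shade: rgb(51, 25, 16) = #331910.
Per channel, c → c + 0.3(255 − c):
  R: 51 + 0.3×(255−51) = 51 + 61.2 = 112.2 → 112
  G: 25 + 0.3×(255−25) = 25 + 69 = 94 → 94
  B: 16 + 71.7 = 87.7 → 88
rgb(112, 94, 88) = #705E58.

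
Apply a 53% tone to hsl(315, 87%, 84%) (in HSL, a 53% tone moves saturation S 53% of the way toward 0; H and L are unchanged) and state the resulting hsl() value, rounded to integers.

hsl(315, 41%, 84%)

S moves 53% from 87 toward 0: 87 − 46.11 = 40.89 → 41.
H and L are unchanged.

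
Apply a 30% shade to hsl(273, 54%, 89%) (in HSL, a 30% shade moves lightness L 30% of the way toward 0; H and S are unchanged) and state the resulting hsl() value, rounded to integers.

L moves 30% from 89 toward 0: 89 − 26.7 = 62.3 → 62.
H and S are unchanged.

hsl(273, 54%, 62%)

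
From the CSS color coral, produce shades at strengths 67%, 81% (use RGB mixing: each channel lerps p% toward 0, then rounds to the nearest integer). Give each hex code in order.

#542a1a, #30180f

CSS coral is rgb(255, 127, 80).
67%: (255 − 170.85 = 84.15→84, 127 − 85.09 = 41.91→42, 80 − 53.6 = 26.4→26) → #542a1a
81%: (255 − 206.55 = 48.45→48, 127 − 102.87 = 24.13→24, 80 − 64.8 = 15.2→15) → #30180f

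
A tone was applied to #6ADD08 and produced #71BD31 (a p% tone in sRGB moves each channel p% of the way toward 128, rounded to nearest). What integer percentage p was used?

#6ADD08 is rgb(106, 221, 8); #71BD31 is rgb(113, 189, 49).
On the B channel (widest range): 49 ≈ 8 + (p/100)(128 − 8), so p ≈ 100×(49 − 8)/(128 − 8) = 4100/120 = 34.17.
p = 34 reproduces all three channels after rounding.

34%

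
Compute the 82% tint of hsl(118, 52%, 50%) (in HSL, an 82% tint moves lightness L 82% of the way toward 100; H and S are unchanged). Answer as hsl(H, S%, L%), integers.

L moves 82% from 50 toward 100: 50 + 41 = 91 → 91.
H and S are unchanged.

hsl(118, 52%, 91%)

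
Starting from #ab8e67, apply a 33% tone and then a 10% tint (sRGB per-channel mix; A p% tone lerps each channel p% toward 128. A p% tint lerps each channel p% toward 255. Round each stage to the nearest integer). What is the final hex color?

#a7957d

#ab8e67 is rgb(171, 142, 103).
Lerp each channel 33% toward 128:
  R: 171 − 14.19 = 156.81 → 157
  G: 142 + 0.33×(128−142) = 142 − 4.62 = 137.38 → 137
  B: 103 + 0.33×(128−103) = 103 + 8.25 = 111.25 → 111
After the tone: rgb(157, 137, 111) = #9d896f.
A 10% tint moves each channel 10% toward 255:
  R: 157 + 0.1×(255−157) = 157 + 9.8 = 166.8 → 167
  G: 137 + 0.1×(255−137) = 137 + 11.8 = 148.8 → 149
  B: 111 + 0.1×(255−111) = 111 + 14.4 = 125.4 → 125
rgb(167, 149, 125) = #a7957d.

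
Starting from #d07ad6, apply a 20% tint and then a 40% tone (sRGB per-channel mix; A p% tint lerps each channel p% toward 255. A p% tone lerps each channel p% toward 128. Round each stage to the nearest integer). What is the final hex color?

#b58db8

#d07ad6 is rgb(208, 122, 214).
Per channel, c → c + 0.2(255 − c):
  R: 208 + 0.2×(255−208) = 208 + 9.4 = 217.4 → 217
  G: 122 + 0.2×(255−122) = 122 + 26.6 = 148.6 → 149
  B: 214 + 0.2×(255−214) = 214 + 8.2 = 222.2 → 222
After the tint: rgb(217, 149, 222) = #d995de.
Per channel, c → c + 0.4(128 − c):
  R: 217 − 35.6 = 181.4 → 181
  G: 149 + 0.4×(128−149) = 149 − 8.4 = 140.6 → 141
  B: 222 + 0.4×(128−222) = 222 − 37.6 = 184.4 → 184
rgb(181, 141, 184) = #b58db8.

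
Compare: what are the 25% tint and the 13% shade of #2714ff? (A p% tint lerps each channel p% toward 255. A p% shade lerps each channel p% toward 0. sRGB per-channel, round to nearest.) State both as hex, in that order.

#5d4fff, #2211de

#2714ff is rgb(39, 20, 255).
25% tint:
  R: 39 + 54 = 93 → 93
  G: 20 + 0.25×(255−20) = 20 + 58.75 = 78.75 → 79
  B: 255 + 0.25×(255−255) = 255 + 0 = 255 → 255
  → #5d4fff
13% shade:
  R: 39 + 0.13×(0−39) = 39 − 5.07 = 33.93 → 34
  G: 20 + 0.13×(0−20) = 20 − 2.6 = 17.4 → 17
  B: 255 + 0.13×(0−255) = 255 − 33.15 = 221.85 → 222
  → #2211de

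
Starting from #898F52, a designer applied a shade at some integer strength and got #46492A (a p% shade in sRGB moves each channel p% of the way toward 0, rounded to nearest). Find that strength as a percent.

#898F52 is rgb(137, 143, 82); #46492A is rgb(70, 73, 42).
On the G channel (widest range): 73 ≈ 143 + (p/100)(0 − 143), so p ≈ 100×(73 − 143)/(0 − 143) = -7000/-143 = 48.95.
p = 49 reproduces all three channels after rounding.

49%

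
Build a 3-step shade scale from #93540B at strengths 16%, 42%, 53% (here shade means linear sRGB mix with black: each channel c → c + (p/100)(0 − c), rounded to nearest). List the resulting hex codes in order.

#93540B is rgb(147, 84, 11).
16%: (147 − 23.52 = 123.48→123, 84 − 13.44 = 70.56→71, 11 − 1.76 = 9.24→9) → #7B4709
42%: (147 − 61.74 = 85.26→85, 84 − 35.28 = 48.72→49, 11 − 4.62 = 6.38→6) → #553106
53%: (147 − 77.91 = 69.09→69, 84 − 44.52 = 39.48→39, 11 − 5.83 = 5.17→5) → #452705

#7B4709, #553106, #452705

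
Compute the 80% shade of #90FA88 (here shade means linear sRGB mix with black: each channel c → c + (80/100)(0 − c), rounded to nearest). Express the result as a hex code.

#90FA88 is rgb(144, 250, 136).
Lerp each channel 80% toward 0:
  R: 144 + 0.8×(0−144) = 144 − 115.2 = 28.8 → 29
  G: 250 + 0.8×(0−250) = 250 − 200 = 50 → 50
  B: 136 − 108.8 = 27.2 → 27
rgb(29, 50, 27) = #1D321B.

#1D321B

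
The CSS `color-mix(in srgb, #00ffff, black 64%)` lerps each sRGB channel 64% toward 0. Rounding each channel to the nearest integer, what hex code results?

#005c5c

#00ffff is rgb(0, 255, 255).
Lerp each channel 64% toward 0:
  R: 0 + 0.64×(0−0) = 0 + 0 = 0 → 0
  G: 255 + 0.64×(0−255) = 255 − 163.2 = 91.8 → 92
  B: 255 + 0.64×(0−255) = 255 − 163.2 = 91.8 → 92
rgb(0, 92, 92) = #005c5c.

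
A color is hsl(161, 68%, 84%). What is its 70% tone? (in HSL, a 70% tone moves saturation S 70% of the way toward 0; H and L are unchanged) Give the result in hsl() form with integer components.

hsl(161, 20%, 84%)

S moves 70% from 68 toward 0: 68 − 47.6 = 20.4 → 20.
H and L are unchanged.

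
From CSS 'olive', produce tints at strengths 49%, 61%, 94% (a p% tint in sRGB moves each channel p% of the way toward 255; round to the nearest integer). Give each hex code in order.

#BEBE7D, #CDCD9C, #F7F7F0

CSS olive is rgb(128, 128, 0).
49%: (128 + 62.23 = 190.23→190, 128 + 62.23 = 190.23→190, 0 + 124.95 = 124.95→125) → #BEBE7D
61%: (128 + 77.47 = 205.47→205, 128 + 77.47 = 205.47→205, 0 + 155.55 = 155.55→156) → #CDCD9C
94%: (128 + 119.38 = 247.38→247, 128 + 119.38 = 247.38→247, 0 + 239.7 = 239.7→240) → #F7F7F0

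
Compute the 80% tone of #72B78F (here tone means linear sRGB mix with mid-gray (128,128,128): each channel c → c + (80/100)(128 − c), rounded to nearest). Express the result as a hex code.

#72B78F is rgb(114, 183, 143).
An 80% tone moves each channel 80% toward 128:
  R: 114 + 0.8×(128−114) = 114 + 11.2 = 125.2 → 125
  G: 183 − 44 = 139 → 139
  B: 143 − 12 = 131 → 131
rgb(125, 139, 131) = #7D8B83.

#7D8B83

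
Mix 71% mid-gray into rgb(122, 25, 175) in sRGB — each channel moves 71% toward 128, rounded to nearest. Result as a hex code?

Per channel, c → c + 0.71(128 − c):
  R: 122 + 0.71×(128−122) = 122 + 4.26 = 126.26 → 126
  G: 25 + 73.13 = 98.13 → 98
  B: 175 + 0.71×(128−175) = 175 − 33.37 = 141.63 → 142
rgb(126, 98, 142) = #7e628e.

#7e628e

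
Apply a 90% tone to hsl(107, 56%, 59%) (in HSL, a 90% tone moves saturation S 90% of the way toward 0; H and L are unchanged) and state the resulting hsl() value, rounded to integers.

hsl(107, 6%, 59%)

S moves 90% from 56 toward 0: 56 − 50.4 = 5.6 → 6.
H and L are unchanged.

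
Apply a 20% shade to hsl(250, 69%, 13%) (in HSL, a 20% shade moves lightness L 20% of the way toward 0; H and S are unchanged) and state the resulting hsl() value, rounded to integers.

hsl(250, 69%, 10%)

L moves 20% from 13 toward 0: 13 − 2.6 = 10.4 → 10.
H and S are unchanged.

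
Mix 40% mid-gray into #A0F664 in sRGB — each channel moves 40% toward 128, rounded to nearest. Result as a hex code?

#A0F664 is rgb(160, 246, 100).
A 40% tone moves each channel 40% toward 128:
  R: 160 − 12.8 = 147.2 → 147
  G: 246 + 0.4×(128−246) = 246 − 47.2 = 198.8 → 199
  B: 100 + 0.4×(128−100) = 100 + 11.2 = 111.2 → 111
rgb(147, 199, 111) = #93C76F.

#93C76F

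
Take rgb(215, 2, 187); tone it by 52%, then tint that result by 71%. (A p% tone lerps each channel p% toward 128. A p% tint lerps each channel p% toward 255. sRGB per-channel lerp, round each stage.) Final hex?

#e6c9e2

Per channel, c → c + 0.52(128 − c):
  R: 215 − 45.24 = 169.76 → 170
  G: 2 + 0.52×(128−2) = 2 + 65.52 = 67.52 → 68
  B: 187 − 30.68 = 156.32 → 156
After the tone: rgb(170, 68, 156) = #aa449c.
A 71% tint moves each channel 71% toward 255:
  R: 170 + 0.71×(255−170) = 170 + 60.35 = 230.35 → 230
  G: 68 + 0.71×(255−68) = 68 + 132.77 = 200.77 → 201
  B: 156 + 0.71×(255−156) = 156 + 70.29 = 226.29 → 226
rgb(230, 201, 226) = #e6c9e2.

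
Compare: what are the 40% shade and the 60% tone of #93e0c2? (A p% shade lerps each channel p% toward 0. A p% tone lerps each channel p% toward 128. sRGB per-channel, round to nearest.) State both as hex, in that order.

#588674, #88a69a

#93e0c2 is rgb(147, 224, 194).
40% shade:
  R: 147 − 58.8 = 88.2 → 88
  G: 224 − 89.6 = 134.4 → 134
  B: 194 − 77.6 = 116.4 → 116
  → #588674
60% tone:
  R: 147 − 11.4 = 135.6 → 136
  G: 224 − 57.6 = 166.4 → 166
  B: 194 + 0.6×(128−194) = 194 − 39.6 = 154.4 → 154
  → #88a69a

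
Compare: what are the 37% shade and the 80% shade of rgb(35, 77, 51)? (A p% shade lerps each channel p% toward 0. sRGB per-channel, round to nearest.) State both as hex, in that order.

37% shade:
  R: 35 − 12.95 = 22.05 → 22
  G: 77 + 0.37×(0−77) = 77 − 28.49 = 48.51 → 49
  B: 51 + 0.37×(0−51) = 51 − 18.87 = 32.13 → 32
  → #163120
80% shade:
  R: 35 − 28 = 7 → 7
  G: 77 − 61.6 = 15.4 → 15
  B: 51 + 0.8×(0−51) = 51 − 40.8 = 10.2 → 10
  → #070F0A

#163120, #070F0A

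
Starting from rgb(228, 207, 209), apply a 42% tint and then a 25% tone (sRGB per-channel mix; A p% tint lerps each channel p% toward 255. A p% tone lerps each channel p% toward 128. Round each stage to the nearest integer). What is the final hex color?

#d3cacb

A 42% tint moves each channel 42% toward 255:
  R: 228 + 0.42×(255−228) = 228 + 11.34 = 239.34 → 239
  G: 207 + 20.16 = 227.16 → 227
  B: 209 + 0.42×(255−209) = 209 + 19.32 = 228.32 → 228
After the tint: rgb(239, 227, 228) = #efe3e4.
A 25% tone moves each channel 25% toward 128:
  R: 239 − 27.75 = 211.25 → 211
  G: 227 + 0.25×(128−227) = 227 − 24.75 = 202.25 → 202
  B: 228 − 25 = 203 → 203
rgb(211, 202, 203) = #d3cacb.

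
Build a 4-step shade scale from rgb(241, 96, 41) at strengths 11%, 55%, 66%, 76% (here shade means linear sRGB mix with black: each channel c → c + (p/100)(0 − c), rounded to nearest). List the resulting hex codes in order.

#d65524, #6c2b12, #52210e, #3a170a

11%: (241 − 26.51 = 214.49→214, 96 − 10.56 = 85.44→85, 41 − 4.51 = 36.49→36) → #d65524
55%: (241 − 132.55 = 108.45→108, 96 − 52.8 = 43.2→43, 41 − 22.55 = 18.45→18) → #6c2b12
66%: (241 − 159.06 = 81.94→82, 96 − 63.36 = 32.64→33, 41 − 27.06 = 13.94→14) → #52210e
76%: (241 − 183.16 = 57.84→58, 96 − 72.96 = 23.04→23, 41 − 31.16 = 9.84→10) → #3a170a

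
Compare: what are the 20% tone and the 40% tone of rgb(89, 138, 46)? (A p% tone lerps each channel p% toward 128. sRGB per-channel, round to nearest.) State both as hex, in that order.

20% tone:
  R: 89 + 0.2×(128−89) = 89 + 7.8 = 96.8 → 97
  G: 138 + 0.2×(128−138) = 138 − 2 = 136 → 136
  B: 46 + 0.2×(128−46) = 46 + 16.4 = 62.4 → 62
  → #61883E
40% tone:
  R: 89 + 15.6 = 104.6 → 105
  G: 138 − 4 = 134 → 134
  B: 46 + 0.4×(128−46) = 46 + 32.8 = 78.8 → 79
  → #69864F

#61883E, #69864F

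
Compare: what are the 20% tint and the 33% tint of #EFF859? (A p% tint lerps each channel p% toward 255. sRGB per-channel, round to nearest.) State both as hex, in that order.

#F2F97A, #F4FA90

#EFF859 is rgb(239, 248, 89).
20% tint:
  R: 239 + 0.2×(255−239) = 239 + 3.2 = 242.2 → 242
  G: 248 + 0.2×(255−248) = 248 + 1.4 = 249.4 → 249
  B: 89 + 33.2 = 122.2 → 122
  → #F2F97A
33% tint:
  R: 239 + 0.33×(255−239) = 239 + 5.28 = 244.28 → 244
  G: 248 + 0.33×(255−248) = 248 + 2.31 = 250.31 → 250
  B: 89 + 0.33×(255−89) = 89 + 54.78 = 143.78 → 144
  → #F4FA90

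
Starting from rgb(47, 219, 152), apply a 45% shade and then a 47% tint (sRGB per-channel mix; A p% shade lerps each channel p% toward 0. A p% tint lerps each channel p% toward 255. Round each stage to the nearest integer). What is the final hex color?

Per channel, c → c + 0.45(0 − c):
  R: 47 + 0.45×(0−47) = 47 − 21.15 = 25.85 → 26
  G: 219 + 0.45×(0−219) = 219 − 98.55 = 120.45 → 120
  B: 152 + 0.45×(0−152) = 152 − 68.4 = 83.6 → 84
After the shade: rgb(26, 120, 84) = #1A7854.
A 47% tint moves each channel 47% toward 255:
  R: 26 + 107.63 = 133.63 → 134
  G: 120 + 0.47×(255−120) = 120 + 63.45 = 183.45 → 183
  B: 84 + 0.47×(255−84) = 84 + 80.37 = 164.37 → 164
rgb(134, 183, 164) = #86B7A4.

#86B7A4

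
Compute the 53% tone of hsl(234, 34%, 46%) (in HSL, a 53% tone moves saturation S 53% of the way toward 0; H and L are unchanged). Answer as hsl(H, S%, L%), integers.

hsl(234, 16%, 46%)

S moves 53% from 34 toward 0: 34 − 18.02 = 15.98 → 16.
H and L are unchanged.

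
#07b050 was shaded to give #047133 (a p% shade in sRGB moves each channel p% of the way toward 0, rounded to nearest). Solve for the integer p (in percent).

#07b050 is rgb(7, 176, 80); #047133 is rgb(4, 113, 51).
On the G channel (widest range): 113 ≈ 176 + (p/100)(0 − 176), so p ≈ 100×(113 − 176)/(0 − 176) = -6300/-176 = 35.80.
p = 36 reproduces all three channels after rounding.

36%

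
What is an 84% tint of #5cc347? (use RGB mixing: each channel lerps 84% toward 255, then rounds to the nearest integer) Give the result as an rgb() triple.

#5cc347 is rgb(92, 195, 71).
Per channel, c → c + 0.84(255 − c):
  R: 92 + 0.84×(255−92) = 92 + 136.92 = 228.92 → 229
  G: 195 + 50.4 = 245.4 → 245
  B: 71 + 154.56 = 225.56 → 226

rgb(229, 245, 226)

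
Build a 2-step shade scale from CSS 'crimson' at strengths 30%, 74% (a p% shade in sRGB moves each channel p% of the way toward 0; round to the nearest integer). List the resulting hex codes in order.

CSS crimson is rgb(220, 20, 60).
30%: (220 − 66 = 154→154, 20 − 6 = 14→14, 60 − 18 = 42→42) → #9A0E2A
74%: (220 − 162.8 = 57.2→57, 20 − 14.8 = 5.2→5, 60 − 44.4 = 15.6→16) → #390510

#9A0E2A, #390510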